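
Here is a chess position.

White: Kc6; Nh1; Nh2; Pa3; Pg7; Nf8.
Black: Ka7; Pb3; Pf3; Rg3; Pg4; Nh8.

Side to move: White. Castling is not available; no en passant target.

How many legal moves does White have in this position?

24

White to move; king on c6.
In check: no.
Legal moves: Nh7, Nd7, Ng6, Ne6, Kd7, Kc7, Kd6, Kd5, Kc5, Kb5, Nxg4, Nxf3, Nf1, Nxg3, Nf2, gxh8=Q, gxh8=R, gxh8=B, gxh8=N, g8=Q, g8=R, g8=B, g8=N, a4.
Count: 24.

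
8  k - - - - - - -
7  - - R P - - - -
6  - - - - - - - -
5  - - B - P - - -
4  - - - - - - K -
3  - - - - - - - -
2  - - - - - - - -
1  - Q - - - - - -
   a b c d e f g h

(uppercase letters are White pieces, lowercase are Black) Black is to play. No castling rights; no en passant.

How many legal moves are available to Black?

0

Black to move; king on a8.
In check: no.
Legal moves: none.
Count: 0.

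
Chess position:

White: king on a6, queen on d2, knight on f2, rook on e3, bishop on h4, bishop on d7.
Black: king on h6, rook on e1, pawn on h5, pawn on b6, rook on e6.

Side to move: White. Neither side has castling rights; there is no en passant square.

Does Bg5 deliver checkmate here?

After Bg5: black king on h6; in check: yes, from the white bishop on g5.
Black has 4 legal replies: Kh7, Kg7, Kg6, Kxg5.
In check but a legal move exists → not checkmate.

no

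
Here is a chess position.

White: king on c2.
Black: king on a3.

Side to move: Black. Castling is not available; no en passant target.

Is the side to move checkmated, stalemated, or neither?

neither

Black to move; black king on a3.
In check: no.
Legal moves for Black: Kb4, Ka4, Ka2.
Black has 3 legal moves and is not in check → neither.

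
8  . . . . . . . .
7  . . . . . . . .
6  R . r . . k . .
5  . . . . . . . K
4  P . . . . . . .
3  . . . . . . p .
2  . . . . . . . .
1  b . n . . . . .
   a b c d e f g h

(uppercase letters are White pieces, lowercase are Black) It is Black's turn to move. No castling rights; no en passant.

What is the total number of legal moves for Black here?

Black to move; king on f6.
In check: no.
Legal moves: Kg7, Kf7, Ke7, Ke6, Kf5, Ke5, Re6, Rd6, Rb6, Rxa6, Nd3, Nb3, Ne2, Na2, Be5, Bd4, Bc3, Bb2, g2.
Count: 19.

19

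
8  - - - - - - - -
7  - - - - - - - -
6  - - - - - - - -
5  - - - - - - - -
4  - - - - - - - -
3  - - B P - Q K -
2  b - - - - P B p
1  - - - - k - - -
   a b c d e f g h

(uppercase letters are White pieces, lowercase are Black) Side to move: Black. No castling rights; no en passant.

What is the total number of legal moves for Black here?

Black to move; king on e1.
In check: yes, from the white bishop on c3.
Legal moves: none.
Count: 0.

0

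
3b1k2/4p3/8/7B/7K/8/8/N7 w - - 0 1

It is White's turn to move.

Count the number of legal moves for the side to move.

13

White to move; king on h4.
In check: no.
Legal moves: Be8, Bf7, Bg6, Bg4, Bf3, Be2, Bd1, Kg5, Kg4, Kh3, Kg3, Nb3, Nc2.
Count: 13.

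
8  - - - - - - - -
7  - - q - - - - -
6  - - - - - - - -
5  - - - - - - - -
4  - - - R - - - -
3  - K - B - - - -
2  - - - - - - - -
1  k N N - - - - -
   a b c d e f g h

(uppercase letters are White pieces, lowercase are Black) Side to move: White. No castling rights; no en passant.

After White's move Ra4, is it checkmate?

yes

After Ra4: black king on a1; in check: yes, from the white rook on a4.
King squares — b1: attacked by Bd3; a2: attacked by Nc1; b2: attacked by Kb3.
Black has no legal moves → checkmate.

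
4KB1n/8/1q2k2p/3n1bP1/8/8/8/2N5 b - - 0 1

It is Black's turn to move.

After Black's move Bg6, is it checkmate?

yes

After Bg6: white king on e8; in check: yes, from the black bishop on g6.
King squares — d7: attacked by Ke6; e7: attacked by Nd5; f7: attacked by Ke6; d8: attacked by Qb6; f8: own bishop.
White has no legal moves → checkmate.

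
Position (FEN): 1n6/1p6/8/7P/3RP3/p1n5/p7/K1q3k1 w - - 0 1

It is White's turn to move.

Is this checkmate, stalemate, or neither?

checkmate

White to move; white king on a1.
In check: yes, from the black queen on c1.
King squares — b1: attacked by Qc1; a2: attacked by Nc3; b2: attacked by Qc1.
Legal moves for White: none.
In check with no legal moves → checkmate.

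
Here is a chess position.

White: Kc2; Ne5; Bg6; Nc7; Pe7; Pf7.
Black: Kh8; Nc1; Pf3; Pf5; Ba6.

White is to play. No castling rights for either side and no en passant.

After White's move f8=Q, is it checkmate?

yes

After f8=Q: black king on h8; in check: yes, from the white queen on f8.
King squares — g7: attacked by Qf8; h7: attacked by Bg6; g8: attacked by Qf8.
Black has no legal moves → checkmate.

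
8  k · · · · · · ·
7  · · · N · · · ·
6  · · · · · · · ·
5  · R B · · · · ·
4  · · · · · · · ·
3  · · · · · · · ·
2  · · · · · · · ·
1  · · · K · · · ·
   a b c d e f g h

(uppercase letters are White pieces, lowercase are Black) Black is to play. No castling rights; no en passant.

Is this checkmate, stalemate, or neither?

stalemate

Black to move; black king on a8.
In check: no.
King squares — a7: attacked by Bc5; b7: attacked by Rb5; b8: attacked by Rb5.
Legal moves for Black: none.
Not in check and no legal moves → stalemate.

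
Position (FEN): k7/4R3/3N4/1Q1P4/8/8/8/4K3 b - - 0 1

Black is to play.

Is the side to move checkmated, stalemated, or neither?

Black to move; black king on a8.
In check: no.
King squares — a7: attacked by Re7; b7: attacked by Qb5; b8: attacked by Qb5.
Legal moves for Black: none.
Not in check and no legal moves → stalemate.

stalemate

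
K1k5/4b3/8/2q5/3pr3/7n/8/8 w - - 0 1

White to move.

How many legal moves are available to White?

0

White to move; king on a8.
In check: no.
Legal moves: none.
Count: 0.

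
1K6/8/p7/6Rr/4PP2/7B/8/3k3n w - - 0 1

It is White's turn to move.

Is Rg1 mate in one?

After Rg1: black king on d1; in check: yes, from the white rook on g1.
Black has 3 legal replies: Ke2, Kd2, Kc2.
In check but a legal move exists → not checkmate.

no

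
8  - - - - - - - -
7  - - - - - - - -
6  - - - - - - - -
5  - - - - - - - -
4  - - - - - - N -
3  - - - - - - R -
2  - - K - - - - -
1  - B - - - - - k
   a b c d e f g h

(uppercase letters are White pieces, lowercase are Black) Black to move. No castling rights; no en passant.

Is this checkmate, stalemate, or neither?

Black to move; black king on h1.
In check: no.
King squares — g1: attacked by Rg3; g2: attacked by Rg3; h2: attacked by Ng4.
Legal moves for Black: none.
Not in check and no legal moves → stalemate.

stalemate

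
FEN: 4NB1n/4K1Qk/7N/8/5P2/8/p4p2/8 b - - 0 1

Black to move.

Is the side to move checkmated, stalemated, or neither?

checkmate

Black to move; black king on h7.
In check: yes, from the white queen on g7.
King squares — g6: attacked by Qg7; h6: attacked by Qg7; g7: attacked by Ne8; g8: attacked by Nh6; h8: own knight.
Legal moves for Black: none.
In check with no legal moves → checkmate.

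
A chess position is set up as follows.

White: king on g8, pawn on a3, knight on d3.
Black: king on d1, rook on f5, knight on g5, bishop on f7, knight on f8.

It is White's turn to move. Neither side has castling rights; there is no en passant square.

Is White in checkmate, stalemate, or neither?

neither

White to move; white king on g8.
In check: yes, from the black bishop on f7.
Legal moves for White: Kh8, Kxf8, Kg7.
White is in check but has 3 legal moves → neither.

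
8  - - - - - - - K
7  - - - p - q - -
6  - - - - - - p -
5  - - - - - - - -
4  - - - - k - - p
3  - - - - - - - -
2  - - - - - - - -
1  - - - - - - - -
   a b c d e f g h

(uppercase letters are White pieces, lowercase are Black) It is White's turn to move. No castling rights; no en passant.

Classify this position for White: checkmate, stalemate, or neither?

White to move; white king on h8.
In check: no.
King squares — g7: attacked by Qf7; h7: attacked by Qf7; g8: attacked by Qf7.
Legal moves for White: none.
Not in check and no legal moves → stalemate.

stalemate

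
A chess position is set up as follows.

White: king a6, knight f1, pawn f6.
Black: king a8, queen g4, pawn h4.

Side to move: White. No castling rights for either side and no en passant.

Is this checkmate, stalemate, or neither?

neither

White to move; white king on a6.
In check: no.
Legal moves for White: Kb6, Kb5, Ka5, Ng3, Ne3, Nh2, Nd2, f7.
White has 8 legal moves and is not in check → neither.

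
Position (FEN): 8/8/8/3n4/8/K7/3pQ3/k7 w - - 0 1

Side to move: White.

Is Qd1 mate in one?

After Qd1: black king on a1; in check: yes, from the white queen on d1.
King squares — b1: attacked by Qd1; a2: attacked by Ka3; b2: attacked by Ka3.
Black has no legal moves → checkmate.

yes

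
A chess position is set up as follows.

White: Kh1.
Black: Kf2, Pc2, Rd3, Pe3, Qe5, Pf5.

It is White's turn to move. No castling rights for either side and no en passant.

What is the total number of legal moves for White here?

0

White to move; king on h1.
In check: no.
Legal moves: none.
Count: 0.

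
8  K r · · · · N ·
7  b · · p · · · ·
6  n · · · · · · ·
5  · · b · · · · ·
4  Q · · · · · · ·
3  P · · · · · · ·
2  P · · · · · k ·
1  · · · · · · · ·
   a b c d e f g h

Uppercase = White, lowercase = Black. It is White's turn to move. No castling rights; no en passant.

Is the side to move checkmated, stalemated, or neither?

White to move; white king on a8.
In check: yes, from the black rook on b8.
King squares — a7: attacked by Bc5; b7: attacked by Rb8; b8: attacked by Na6.
Legal moves for White: none.
In check with no legal moves → checkmate.

checkmate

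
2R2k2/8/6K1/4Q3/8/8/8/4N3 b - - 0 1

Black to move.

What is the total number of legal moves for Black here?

Black to move; king on f8.
In check: yes, from the white rook on c8.
Legal moves: none.
Count: 0.

0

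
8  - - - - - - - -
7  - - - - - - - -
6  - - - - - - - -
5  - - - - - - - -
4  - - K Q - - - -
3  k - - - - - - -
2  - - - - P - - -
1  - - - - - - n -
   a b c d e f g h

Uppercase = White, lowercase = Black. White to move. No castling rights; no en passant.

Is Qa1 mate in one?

yes

After Qa1: black king on a3; in check: yes, from the white queen on a1.
King squares — a2: attacked by Qa1; b2: attacked by Qa1; b3: attacked by Kc4; a4: attacked by Qa1; b4: attacked by Kc4.
Black has no legal moves → checkmate.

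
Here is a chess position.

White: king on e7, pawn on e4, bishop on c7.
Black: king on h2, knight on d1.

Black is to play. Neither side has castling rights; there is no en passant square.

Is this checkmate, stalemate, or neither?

neither

Black to move; black king on h2.
In check: yes, from the white bishop on c7.
Legal moves for Black: Kh3, Kg2, Kh1, Kg1.
Black is in check but has 4 legal moves → neither.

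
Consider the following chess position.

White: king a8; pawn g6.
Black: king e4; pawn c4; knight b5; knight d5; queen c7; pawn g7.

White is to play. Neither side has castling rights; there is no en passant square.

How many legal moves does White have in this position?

0

White to move; king on a8.
In check: no.
Legal moves: none.
Count: 0.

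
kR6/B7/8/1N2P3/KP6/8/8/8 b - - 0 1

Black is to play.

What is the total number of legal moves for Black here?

0

Black to move; king on a8.
In check: yes, from the white rook on b8.
Legal moves: none.
Count: 0.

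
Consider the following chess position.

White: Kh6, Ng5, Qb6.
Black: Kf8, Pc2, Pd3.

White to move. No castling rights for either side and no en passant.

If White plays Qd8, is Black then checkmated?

yes

After Qd8: black king on f8; in check: yes, from the white queen on d8.
King squares — e7: attacked by Qd8; f7: attacked by Ng5; g7: attacked by Kh6; e8: attacked by Qd8; g8: attacked by Qd8.
Black has no legal moves → checkmate.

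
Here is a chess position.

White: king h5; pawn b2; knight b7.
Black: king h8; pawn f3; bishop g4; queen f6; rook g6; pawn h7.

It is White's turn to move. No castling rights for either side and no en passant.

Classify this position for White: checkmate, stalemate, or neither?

White to move; white king on h5.
In check: yes, from the black bishop on g4.
King squares — g4: attacked by Rg6; h4: attacked by Qf6; g5: attacked by Qf6; g6: attacked by Qf6; h6: attacked by Rg6.
Legal moves for White: none.
In check with no legal moves → checkmate.

checkmate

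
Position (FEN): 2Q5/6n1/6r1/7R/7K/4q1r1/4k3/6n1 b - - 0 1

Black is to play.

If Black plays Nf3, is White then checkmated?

yes

After Nf3: white king on h4; in check: yes, from the black knight on f3.
King squares — g3: attacked by Rg6; h3: attacked by Rg3; g4: attacked by Rg3; g5: attacked by Qe3; h5: own rook.
White has no legal moves → checkmate.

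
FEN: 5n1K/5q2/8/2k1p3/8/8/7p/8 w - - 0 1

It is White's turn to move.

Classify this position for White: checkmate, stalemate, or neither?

White to move; white king on h8.
In check: no.
King squares — g7: attacked by Qf7; h7: attacked by Qf7; g8: attacked by Qf7.
Legal moves for White: none.
Not in check and no legal moves → stalemate.

stalemate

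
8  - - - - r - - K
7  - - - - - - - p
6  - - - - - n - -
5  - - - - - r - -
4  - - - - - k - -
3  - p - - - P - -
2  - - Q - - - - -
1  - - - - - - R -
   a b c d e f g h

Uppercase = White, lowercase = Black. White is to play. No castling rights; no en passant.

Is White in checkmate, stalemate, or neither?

White to move; white king on h8.
In check: yes, from the black rook on e8.
Legal moves for White: Kg7, Rg8.
White is in check but has 2 legal moves → neither.

neither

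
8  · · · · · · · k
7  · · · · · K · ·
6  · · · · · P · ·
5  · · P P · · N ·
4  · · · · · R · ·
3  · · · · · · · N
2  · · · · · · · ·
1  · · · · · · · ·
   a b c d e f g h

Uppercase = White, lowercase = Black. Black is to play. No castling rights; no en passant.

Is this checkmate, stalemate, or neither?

Black to move; black king on h8.
In check: no.
King squares — g7: attacked by Pf6; h7: attacked by Ng5; g8: attacked by Kf7.
Legal moves for Black: none.
Not in check and no legal moves → stalemate.

stalemate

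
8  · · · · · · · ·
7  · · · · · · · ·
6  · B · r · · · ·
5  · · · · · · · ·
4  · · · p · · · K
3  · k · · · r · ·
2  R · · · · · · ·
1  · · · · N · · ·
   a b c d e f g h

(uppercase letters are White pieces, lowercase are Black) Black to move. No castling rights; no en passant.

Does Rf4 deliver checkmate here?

After Rf4: white king on h4; in check: yes, from the black rook on f4.
White has 4 legal replies: Kh5, Kg5, Kh3, Kg3.
In check but a legal move exists → not checkmate.

no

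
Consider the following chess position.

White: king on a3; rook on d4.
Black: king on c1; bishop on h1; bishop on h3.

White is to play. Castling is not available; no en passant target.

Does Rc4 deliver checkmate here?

no

After Rc4: black king on c1; in check: yes, from the white rook on c4.
Black has 3 legal replies: Kd2, Kd1, Kb1.
In check but a legal move exists → not checkmate.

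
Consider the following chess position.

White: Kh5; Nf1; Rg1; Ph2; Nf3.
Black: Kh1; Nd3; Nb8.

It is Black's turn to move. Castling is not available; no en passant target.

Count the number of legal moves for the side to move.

Black to move; king on h1.
In check: yes, from the white rook on g1.
Legal moves: none.
Count: 0.

0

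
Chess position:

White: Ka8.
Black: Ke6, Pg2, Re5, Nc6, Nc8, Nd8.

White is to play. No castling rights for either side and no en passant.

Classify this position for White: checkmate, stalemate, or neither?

White to move; white king on a8.
In check: no.
King squares — a7: attacked by Nc6; b7: attacked by Nd8; b8: attacked by Nc6.
Legal moves for White: none.
Not in check and no legal moves → stalemate.

stalemate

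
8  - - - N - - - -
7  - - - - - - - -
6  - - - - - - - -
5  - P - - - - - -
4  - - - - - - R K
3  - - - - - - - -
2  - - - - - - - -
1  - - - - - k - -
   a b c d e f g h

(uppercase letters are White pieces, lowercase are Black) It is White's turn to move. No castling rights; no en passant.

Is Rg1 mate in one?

After Rg1: black king on f1; in check: yes, from the white rook on g1.
Black has 3 legal replies: Kf2, Ke2, Kxg1.
In check but a legal move exists → not checkmate.

no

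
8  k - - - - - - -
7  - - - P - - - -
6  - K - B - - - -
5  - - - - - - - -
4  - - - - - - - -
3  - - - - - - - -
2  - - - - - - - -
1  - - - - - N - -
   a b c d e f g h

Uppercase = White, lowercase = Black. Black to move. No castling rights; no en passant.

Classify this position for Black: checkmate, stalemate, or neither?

stalemate

Black to move; black king on a8.
In check: no.
King squares — a7: attacked by Kb6; b7: attacked by Kb6; b8: attacked by Bd6.
Legal moves for Black: none.
Not in check and no legal moves → stalemate.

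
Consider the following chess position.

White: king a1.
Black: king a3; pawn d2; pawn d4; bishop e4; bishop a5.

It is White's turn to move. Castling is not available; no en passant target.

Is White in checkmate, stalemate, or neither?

White to move; white king on a1.
In check: no.
King squares — b1: attacked by Be4; a2: attacked by Ka3; b2: attacked by Ka3.
Legal moves for White: none.
Not in check and no legal moves → stalemate.

stalemate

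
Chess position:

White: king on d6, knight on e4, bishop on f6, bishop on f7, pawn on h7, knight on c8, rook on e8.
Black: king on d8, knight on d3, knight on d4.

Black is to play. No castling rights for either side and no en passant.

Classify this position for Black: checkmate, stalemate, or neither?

Black to move; black king on d8.
In check: yes, from the white bishop on f6 and the white rook on e8.
King squares — c7: attacked by Kd6; d7: attacked by Kd6; e7: attacked by Kd6; c8: attacked by Re8; e8: attacked by Bf7.
Legal moves for Black: none.
In check with no legal moves → checkmate.

checkmate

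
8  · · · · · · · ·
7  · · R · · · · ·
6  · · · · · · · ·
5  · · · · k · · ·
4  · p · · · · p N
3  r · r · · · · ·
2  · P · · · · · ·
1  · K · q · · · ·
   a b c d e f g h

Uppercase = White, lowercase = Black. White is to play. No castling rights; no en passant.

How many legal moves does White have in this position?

White to move; king on b1.
In check: yes, from the black queen on d1.
Legal moves: none.
Count: 0.

0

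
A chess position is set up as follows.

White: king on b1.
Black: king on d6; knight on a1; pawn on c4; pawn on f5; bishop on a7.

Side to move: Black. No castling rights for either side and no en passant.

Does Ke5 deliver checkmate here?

After Ke5: white king on b1; in check: no.
White is not in check, so this cannot be checkmate.

no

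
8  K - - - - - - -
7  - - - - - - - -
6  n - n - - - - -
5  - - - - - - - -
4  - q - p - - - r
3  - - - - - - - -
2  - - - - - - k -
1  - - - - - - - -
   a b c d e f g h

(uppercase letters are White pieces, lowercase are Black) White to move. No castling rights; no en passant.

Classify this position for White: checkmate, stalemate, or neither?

White to move; white king on a8.
In check: no.
King squares — a7: attacked by Nc6; b7: attacked by Qb4; b8: attacked by Qb4.
Legal moves for White: none.
Not in check and no legal moves → stalemate.

stalemate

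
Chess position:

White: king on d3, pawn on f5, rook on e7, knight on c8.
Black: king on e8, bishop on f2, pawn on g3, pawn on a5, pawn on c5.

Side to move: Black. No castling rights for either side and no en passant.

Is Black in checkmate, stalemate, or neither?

neither

Black to move; black king on e8.
In check: yes, from the white rook on e7.
Legal moves for Black: Kf8, Kd8.
Black is in check but has 2 legal moves → neither.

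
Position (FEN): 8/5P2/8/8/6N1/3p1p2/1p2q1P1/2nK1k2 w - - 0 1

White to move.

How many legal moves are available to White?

0

White to move; king on d1.
In check: yes, from the black queen on e2.
Legal moves: none.
Count: 0.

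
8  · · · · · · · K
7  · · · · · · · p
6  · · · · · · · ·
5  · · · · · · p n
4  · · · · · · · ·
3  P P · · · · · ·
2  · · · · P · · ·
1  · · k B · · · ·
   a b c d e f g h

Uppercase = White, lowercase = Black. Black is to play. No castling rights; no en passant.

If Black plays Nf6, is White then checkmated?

After Nf6: white king on h8; in check: no.
White is not in check, so this cannot be checkmate.

no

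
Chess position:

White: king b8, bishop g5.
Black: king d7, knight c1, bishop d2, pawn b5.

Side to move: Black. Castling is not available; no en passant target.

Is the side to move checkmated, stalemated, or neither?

neither

Black to move; black king on d7.
In check: no.
Legal moves for Black: Ke8, Ke6, Kd6, Kc6, Bxg5, Ba5, Bf4+, Bb4, Be3, Bc3, Be1, Nd3, Nb3, Ne2, Na2, b4.
Black has 16 legal moves and is not in check → neither.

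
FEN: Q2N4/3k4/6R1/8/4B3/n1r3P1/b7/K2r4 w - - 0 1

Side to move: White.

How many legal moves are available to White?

3

White to move; king on a1.
In check: yes, from the black rook on d1.
Legal moves: Kb2, Kxa2, Bb1.
Count: 3.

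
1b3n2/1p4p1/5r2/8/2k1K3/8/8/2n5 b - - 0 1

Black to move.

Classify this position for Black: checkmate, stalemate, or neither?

Black to move; black king on c4.
In check: no.
Legal moves for Black include: Nh7, Nd7, Ng6, Ne6, Bc7, Ba7, Bd6, Be5, Bf4, Bg3, Bh2, Rf7, Rh6, Rg6, Re6+, Rd6, Rc6, Rb6, ... (list truncated; more exist).
Black has legal moves and is not in check → neither.

neither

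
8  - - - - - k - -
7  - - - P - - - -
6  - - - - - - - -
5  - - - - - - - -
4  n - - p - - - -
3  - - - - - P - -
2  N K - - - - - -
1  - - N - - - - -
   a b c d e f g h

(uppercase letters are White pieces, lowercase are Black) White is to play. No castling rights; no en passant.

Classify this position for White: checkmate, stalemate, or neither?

neither

White to move; white king on b2.
In check: yes, from the black knight on a4.
King squares — a1: available; b1: available; c1: own knight; a2: own knight; c2: available; a3: available; b3: available; c3: attacked by Na4.
Legal moves for White: Kb3, Ka3, Kc2, Kb1, Ka1.
White is in check but has 5 legal moves → neither.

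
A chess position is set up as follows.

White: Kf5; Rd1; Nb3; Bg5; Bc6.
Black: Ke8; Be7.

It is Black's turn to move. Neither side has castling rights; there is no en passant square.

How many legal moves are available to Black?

2

Black to move; king on e8.
In check: yes, from the white bishop on c6.
Legal moves: Kf8, Kf7.
Count: 2.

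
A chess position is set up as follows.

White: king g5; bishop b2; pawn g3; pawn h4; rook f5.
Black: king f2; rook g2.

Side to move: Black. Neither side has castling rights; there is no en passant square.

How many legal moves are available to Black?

5

Black to move; king on f2.
In check: yes, from the white rook on f5.
Legal moves: Kxg3, Ke3, Ke2, Kg1, Ke1.
Count: 5.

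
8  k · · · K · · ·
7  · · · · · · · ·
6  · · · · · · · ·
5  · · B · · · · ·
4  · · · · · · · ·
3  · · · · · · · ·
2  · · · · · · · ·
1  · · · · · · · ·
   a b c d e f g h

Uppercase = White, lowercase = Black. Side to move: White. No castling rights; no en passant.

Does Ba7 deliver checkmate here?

no

After Ba7: black king on a8; in check: no.
Black is not in check, so this cannot be checkmate.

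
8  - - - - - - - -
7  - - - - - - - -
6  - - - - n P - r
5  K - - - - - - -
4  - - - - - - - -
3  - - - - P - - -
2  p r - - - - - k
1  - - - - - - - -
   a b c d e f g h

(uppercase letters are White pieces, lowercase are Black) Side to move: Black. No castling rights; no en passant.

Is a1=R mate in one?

yes

After a1=R: white king on a5; in check: yes, from the black rook on a1.
King squares — a4: attacked by Ra1; b4: attacked by Rb2; b5: attacked by Rb2; a6: attacked by Ra1; b6: attacked by Rb2.
White has no legal moves → checkmate.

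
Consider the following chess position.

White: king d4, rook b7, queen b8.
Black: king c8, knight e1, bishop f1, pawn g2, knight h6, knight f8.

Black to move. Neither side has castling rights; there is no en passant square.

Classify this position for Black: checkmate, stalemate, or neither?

checkmate

Black to move; black king on c8.
In check: yes, from the white queen on b8.
King squares — b7: attacked by Qb8; c7: attacked by Rb7; d7: attacked by Rb7; b8: attacked by Rb7; d8: attacked by Qb8.
Legal moves for Black: none.
In check with no legal moves → checkmate.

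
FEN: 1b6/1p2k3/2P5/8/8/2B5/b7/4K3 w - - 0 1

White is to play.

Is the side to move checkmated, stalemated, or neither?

White to move; white king on e1.
In check: no.
Legal moves for White: Bh8, Bg7, Bf6+, Be5, Ba5, Bd4, Bb4+, Bd2, Bb2, Ba1, Kf2, Ke2, Kd2, Kf1, Kd1, cxb7, c7.
White has 17 legal moves and is not in check → neither.

neither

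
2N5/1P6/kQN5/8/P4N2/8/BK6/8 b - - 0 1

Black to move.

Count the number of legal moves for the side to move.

0

Black to move; king on a6.
In check: yes, from the white queen on b6.
Legal moves: none.
Count: 0.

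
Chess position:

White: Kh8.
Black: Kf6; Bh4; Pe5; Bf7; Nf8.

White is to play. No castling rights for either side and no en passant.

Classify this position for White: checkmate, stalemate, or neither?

stalemate

White to move; white king on h8.
In check: no.
King squares — g7: attacked by Kf6; h7: attacked by Nf8; g8: attacked by Bf7.
Legal moves for White: none.
Not in check and no legal moves → stalemate.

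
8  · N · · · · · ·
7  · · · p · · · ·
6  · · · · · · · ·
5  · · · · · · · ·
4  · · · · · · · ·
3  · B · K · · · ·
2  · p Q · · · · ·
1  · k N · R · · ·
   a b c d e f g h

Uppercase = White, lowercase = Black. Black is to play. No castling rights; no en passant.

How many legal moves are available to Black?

Black to move; king on b1.
In check: yes, from the white queen on c2.
Legal moves: Ka1.
Count: 1.

1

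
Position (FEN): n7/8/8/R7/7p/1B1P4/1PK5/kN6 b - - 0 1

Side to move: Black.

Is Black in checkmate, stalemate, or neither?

checkmate

Black to move; black king on a1.
In check: yes, from the white rook on a5.
King squares — b1: attacked by Kc2; a2: attacked by Bb3; b2: attacked by Kc2.
Legal moves for Black: none.
In check with no legal moves → checkmate.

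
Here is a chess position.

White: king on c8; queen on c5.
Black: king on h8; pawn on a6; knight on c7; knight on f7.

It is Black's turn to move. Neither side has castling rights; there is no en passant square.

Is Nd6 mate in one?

no

After Nd6: white king on c8; in check: yes, from the black knight on d6.
White has 5 legal replies: Kd8, Kb8, Kd7, Kxc7, Qxd6.
In check but a legal move exists → not checkmate.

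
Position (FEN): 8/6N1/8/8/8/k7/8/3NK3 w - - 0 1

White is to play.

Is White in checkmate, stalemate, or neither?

White to move; white king on e1.
In check: no.
Legal moves for White: Ne8, Ne6, Nh5, Nf5, Kf2, Ke2, Kd2, Kf1, Ne3, Nc3, Nf2, Nb2.
White has 12 legal moves and is not in check → neither.

neither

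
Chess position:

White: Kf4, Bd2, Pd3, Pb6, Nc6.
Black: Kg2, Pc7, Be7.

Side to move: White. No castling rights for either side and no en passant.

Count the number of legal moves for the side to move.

White to move; king on f4.
In check: no.
Legal moves: Nd8, Nb8, Nxe7, Na7, Ne5, Na5, Nd4, Nb4, Kf5, Ke5, Kg4, Ke4, Ke3, Ba5, Bb4, Be3, Bc3, Be1, Bc1, bxc7, b7, d4.
Count: 22.

22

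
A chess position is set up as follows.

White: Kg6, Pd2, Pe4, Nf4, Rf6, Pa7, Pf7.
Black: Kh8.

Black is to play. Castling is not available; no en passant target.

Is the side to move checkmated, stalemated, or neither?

Black to move; black king on h8.
In check: no.
King squares — g7: attacked by Kg6; h7: attacked by Kg6; g8: attacked by Pf7.
Legal moves for Black: none.
Not in check and no legal moves → stalemate.

stalemate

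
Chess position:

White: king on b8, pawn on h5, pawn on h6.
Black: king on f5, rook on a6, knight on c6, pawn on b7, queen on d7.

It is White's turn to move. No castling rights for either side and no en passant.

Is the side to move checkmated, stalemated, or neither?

White to move; white king on b8.
In check: yes, from the black knight on c6.
King squares — a7: attacked by Ra6; b7: attacked by Qd7; c7: attacked by Qd7; a8: attacked by Ra6; c8: attacked by Qd7.
Legal moves for White: none.
In check with no legal moves → checkmate.

checkmate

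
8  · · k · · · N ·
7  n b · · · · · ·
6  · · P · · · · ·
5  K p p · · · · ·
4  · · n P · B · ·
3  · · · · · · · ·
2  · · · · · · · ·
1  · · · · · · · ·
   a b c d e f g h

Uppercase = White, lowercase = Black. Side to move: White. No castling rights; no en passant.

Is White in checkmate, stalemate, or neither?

White to move; white king on a5.
In check: yes, from the black knight on c4.
King squares — a4: attacked by Pb5; b4: attacked by Pc5; b5: attacked by Na7; a6: attacked by Bb7; b6: attacked by Nc4.
Legal moves for White: none.
In check with no legal moves → checkmate.

checkmate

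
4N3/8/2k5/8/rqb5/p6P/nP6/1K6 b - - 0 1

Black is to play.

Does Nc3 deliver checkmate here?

no

After Nc3: white king on b1; in check: yes, from the black knight on c3.
White has 3 legal replies: Kc2, Kc1, Ka1.
In check but a legal move exists → not checkmate.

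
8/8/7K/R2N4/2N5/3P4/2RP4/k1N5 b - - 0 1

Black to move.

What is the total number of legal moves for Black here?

1

Black to move; king on a1.
In check: yes, from the white rook on a5.
Legal moves: Kb1.
Count: 1.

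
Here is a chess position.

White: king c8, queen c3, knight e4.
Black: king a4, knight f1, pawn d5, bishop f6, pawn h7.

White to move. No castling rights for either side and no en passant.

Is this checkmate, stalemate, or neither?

neither

White to move; white king on c8.
In check: no.
Legal moves for White include: Kb8, Kd7, Kc7, Kb7, Nxf6, Nd6, Ng5, Nc5+, Ng3, Nf2, Nd2, Qc7, Qxf6, Qc6+, Qe5, Qc5, Qa5+, Qd4+, ... (list truncated; more exist).
White has legal moves and is not in check → neither.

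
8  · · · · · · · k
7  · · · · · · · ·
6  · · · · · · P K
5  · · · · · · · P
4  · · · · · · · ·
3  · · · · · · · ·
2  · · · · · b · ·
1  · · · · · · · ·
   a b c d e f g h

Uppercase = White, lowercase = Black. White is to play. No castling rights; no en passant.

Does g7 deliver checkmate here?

After g7: black king on h8; in check: yes, from the white pawn on g7.
Black has 1 legal reply: Kg8.
In check but a legal move exists → not checkmate.

no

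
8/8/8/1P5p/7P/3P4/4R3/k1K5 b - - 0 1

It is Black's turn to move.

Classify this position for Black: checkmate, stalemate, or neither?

stalemate

Black to move; black king on a1.
In check: no.
King squares — b1: attacked by Kc1; a2: attacked by Re2; b2: attacked by Kc1.
Legal moves for Black: none.
Not in check and no legal moves → stalemate.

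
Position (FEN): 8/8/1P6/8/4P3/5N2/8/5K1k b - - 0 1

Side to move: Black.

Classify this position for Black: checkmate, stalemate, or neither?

Black to move; black king on h1.
In check: no.
King squares — g1: attacked by Kf1; g2: attacked by Kf1; h2: attacked by Nf3.
Legal moves for Black: none.
Not in check and no legal moves → stalemate.

stalemate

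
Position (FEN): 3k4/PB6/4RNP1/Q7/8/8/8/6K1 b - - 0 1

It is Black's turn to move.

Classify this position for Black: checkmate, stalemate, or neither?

Black to move; black king on d8.
In check: yes, from the white queen on a5.
King squares — c7: attacked by Qa5; d7: attacked by Nf6; e7: attacked by Re6; c8: attacked by Bb7; e8: attacked by Re6.
Legal moves for Black: none.
In check with no legal moves → checkmate.

checkmate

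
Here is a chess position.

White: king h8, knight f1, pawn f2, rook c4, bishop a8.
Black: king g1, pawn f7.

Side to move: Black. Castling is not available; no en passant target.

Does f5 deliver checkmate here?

no

After f5: white king on h8; in check: no.
White is not in check, so this cannot be checkmate.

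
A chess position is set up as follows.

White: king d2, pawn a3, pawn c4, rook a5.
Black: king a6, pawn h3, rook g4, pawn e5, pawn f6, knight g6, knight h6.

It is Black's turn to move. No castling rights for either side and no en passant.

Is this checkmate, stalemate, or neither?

Black to move; black king on a6.
In check: yes, from the white rook on a5.
Legal moves for Black: Kb7, Kb6, Kxa5.
Black is in check but has 3 legal moves → neither.

neither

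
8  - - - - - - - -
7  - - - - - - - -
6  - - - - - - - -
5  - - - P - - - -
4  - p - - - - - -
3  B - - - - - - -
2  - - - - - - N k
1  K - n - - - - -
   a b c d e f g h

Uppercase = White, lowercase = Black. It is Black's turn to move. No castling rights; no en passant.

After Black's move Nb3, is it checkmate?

After Nb3: white king on a1; in check: yes, from the black knight on b3.
White has 3 legal replies: Kb2, Ka2, Kb1.
In check but a legal move exists → not checkmate.

no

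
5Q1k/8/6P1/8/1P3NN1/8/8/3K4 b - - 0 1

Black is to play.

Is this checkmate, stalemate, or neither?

checkmate

Black to move; black king on h8.
In check: yes, from the white queen on f8.
King squares — g7: attacked by Qf8; h7: attacked by Pg6; g8: attacked by Qf8.
Legal moves for Black: none.
In check with no legal moves → checkmate.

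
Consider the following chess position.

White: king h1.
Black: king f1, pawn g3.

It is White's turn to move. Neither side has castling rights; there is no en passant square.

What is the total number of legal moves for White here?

White to move; king on h1.
In check: no.
Legal moves: none.
Count: 0.

0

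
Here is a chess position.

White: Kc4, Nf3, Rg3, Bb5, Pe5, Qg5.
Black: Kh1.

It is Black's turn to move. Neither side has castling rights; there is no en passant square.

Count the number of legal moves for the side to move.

Black to move; king on h1.
In check: no.
Legal moves: none.
Count: 0.

0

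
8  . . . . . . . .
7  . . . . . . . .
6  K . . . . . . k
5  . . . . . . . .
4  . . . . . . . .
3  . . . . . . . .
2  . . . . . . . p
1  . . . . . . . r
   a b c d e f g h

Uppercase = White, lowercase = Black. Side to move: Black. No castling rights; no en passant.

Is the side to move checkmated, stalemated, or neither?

neither

Black to move; black king on h6.
In check: no.
Legal moves for Black: Kh7, Kg7, Kg6, Kh5, Kg5, Rg1, Rf1, Re1, Rd1, Rc1, Rb1, Ra1+.
Black has 12 legal moves and is not in check → neither.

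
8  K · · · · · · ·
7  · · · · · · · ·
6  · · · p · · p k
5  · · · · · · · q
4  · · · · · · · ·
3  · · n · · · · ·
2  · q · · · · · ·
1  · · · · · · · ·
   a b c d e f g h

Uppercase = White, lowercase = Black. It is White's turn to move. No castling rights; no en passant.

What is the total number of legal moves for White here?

1

White to move; king on a8.
In check: no.
Legal moves: Ka7.
Count: 1.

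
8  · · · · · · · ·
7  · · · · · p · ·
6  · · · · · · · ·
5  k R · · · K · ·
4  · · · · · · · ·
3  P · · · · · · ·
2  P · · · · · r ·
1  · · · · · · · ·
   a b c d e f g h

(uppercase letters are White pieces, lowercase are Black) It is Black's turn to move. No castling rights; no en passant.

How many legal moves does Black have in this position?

Black to move; king on a5.
In check: yes, from the white rook on b5.
Legal moves: Ka6, Kxb5, Ka4.
Count: 3.

3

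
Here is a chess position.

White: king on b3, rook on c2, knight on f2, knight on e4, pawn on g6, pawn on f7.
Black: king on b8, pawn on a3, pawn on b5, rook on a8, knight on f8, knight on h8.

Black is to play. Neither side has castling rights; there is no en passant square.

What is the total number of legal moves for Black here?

Black to move; king on b8.
In check: no.
Legal moves: Nxf7, Nhxg6, Nh7, Nd7, Nfxg6, Ne6, Kb7, Ka7, Ra7, Ra6, Ra5, Ra4, b4, a2.
Count: 14.

14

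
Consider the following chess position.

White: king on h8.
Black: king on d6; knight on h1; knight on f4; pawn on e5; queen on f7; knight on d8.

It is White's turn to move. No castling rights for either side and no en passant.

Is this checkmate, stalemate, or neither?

White to move; white king on h8.
In check: no.
King squares — g7: attacked by Qf7; h7: attacked by Qf7; g8: attacked by Qf7.
Legal moves for White: none.
Not in check and no legal moves → stalemate.

stalemate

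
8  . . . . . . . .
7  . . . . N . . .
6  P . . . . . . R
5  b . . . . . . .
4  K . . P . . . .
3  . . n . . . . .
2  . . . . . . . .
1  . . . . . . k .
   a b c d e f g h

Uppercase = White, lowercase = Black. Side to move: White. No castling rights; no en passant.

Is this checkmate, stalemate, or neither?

White to move; white king on a4.
In check: yes, from the black knight on c3.
Legal moves for White: Kxa5, Kb3, Ka3.
White is in check but has 3 legal moves → neither.

neither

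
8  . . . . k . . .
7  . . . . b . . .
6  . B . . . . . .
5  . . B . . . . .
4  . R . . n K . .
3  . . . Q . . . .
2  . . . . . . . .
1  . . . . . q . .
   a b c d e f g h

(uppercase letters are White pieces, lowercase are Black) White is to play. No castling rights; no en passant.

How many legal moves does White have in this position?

7

White to move; king on f4.
In check: yes, from the black queen on f1.
Legal moves: Ke5, Kg4, Kxe4, Ke3, Bf2, Qf3, Qxf1.
Count: 7.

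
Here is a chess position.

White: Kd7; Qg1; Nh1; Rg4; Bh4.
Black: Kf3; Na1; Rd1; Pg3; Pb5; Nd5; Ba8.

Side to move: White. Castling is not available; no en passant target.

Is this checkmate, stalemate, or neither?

White to move; white king on d7.
In check: no.
Legal moves for White include: Ke8, Kd8, Kc8, Ke6, Kd6, Bd8, Be7, Bf6, Bg5, Bxg3, Rg8, Rg7, Rg6, Rg5, Rf4+, Re4, Rd4, Rc4, ... (list truncated; more exist).
White has legal moves and is not in check → neither.

neither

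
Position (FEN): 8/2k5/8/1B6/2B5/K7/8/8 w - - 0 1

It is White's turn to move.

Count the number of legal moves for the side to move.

White to move; king on a3.
In check: no.
Legal moves: Be8, Bd7, Bc6, Ba6, Ba4, Bg8, Bf7, Be6, Bd5, Bd3, Bb3, Be2, Ba2, Bf1, Kb4, Ka4, Kb3, Kb2, Ka2.
Count: 19.

19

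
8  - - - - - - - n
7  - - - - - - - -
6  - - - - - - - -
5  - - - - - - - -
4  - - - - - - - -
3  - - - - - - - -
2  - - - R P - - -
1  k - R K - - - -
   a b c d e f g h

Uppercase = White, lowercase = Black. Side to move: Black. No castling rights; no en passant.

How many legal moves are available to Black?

0

Black to move; king on a1.
In check: yes, from the white rook on c1.
Legal moves: none.
Count: 0.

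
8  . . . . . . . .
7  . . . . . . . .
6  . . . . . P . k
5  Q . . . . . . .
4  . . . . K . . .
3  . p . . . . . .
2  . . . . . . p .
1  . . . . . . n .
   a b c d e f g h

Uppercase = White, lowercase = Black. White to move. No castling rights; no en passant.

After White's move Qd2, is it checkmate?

no

After Qd2: black king on h6; in check: yes, from the white queen on d2.
Black has 3 legal replies: Kh7, Kg6, Kh5.
In check but a legal move exists → not checkmate.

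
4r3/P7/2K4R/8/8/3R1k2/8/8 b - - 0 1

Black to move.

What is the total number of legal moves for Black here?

Black to move; king on f3.
In check: yes, from the white rook on d3.
Legal moves: Kg4, Kf4, Ke4, Kg2, Kf2, Ke2, Re3.
Count: 7.

7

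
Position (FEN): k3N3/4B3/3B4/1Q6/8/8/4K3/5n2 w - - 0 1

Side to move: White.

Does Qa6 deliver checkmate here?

After Qa6: black king on a8; in check: yes, from the white queen on a6.
King squares — a7: attacked by Qa6; b7: attacked by Qa6; b8: attacked by Bd6.
Black has no legal moves → checkmate.

yes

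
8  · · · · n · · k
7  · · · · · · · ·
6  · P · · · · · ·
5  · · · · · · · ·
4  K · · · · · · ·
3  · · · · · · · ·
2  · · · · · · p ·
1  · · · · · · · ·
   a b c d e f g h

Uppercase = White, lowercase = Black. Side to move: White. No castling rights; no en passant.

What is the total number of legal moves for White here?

White to move; king on a4.
In check: no.
Legal moves: Kb5, Ka5, Kb4, Kb3, Ka3, b7.
Count: 6.

6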